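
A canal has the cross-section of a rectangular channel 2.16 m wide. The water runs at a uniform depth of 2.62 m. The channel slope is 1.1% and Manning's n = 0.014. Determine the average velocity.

V = 6.26 m/s

Flow area A = b·y = 2.16 × 2.62 = 5.659 m². Wetted perimeter P = b + 2y = 2.16 + 2×2.62 = 7.4 m.
Hydraulic radius R = A/P = 5.659/7.4 = 0.7648 m.
From Manning's equation, V = (1/n) R^(2/3) S^(1/2) = (1/0.014) × 0.7648^(2/3) × 0.011^(1/2) = 6.26 m/s.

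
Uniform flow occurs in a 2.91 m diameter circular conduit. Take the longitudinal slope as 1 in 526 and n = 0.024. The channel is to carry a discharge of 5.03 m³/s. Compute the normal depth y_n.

y_n = 1.48 m

Manning's equation rearranged: A R^(2/3) = nQ / (1·√S) = 0.024 × 5.03 / (√0.001901) = 2.769.
Trying y = 1.13 m: A R^(2/3) = 1.717 — short.
Trying y = 1.64 m: A R^(2/3) = 3.277 — over.
Trying y = 1.48 m: A R^(2/3) = 2.769 — ≈ 2.769.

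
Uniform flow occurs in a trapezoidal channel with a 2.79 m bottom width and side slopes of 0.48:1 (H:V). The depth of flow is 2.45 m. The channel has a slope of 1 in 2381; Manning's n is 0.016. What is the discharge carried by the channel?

Q = 13.9 m³/s

With bottom width b = 2.79 m and side slope z = 0.48: A = (b + zy)y = (2.79 + 0.48×2.45)×2.45 = 9.717 m²; P = b + 2y√(1+z²) = 2.79 + 2×2.45×1.109 = 8.225 m.
Hydraulic radius R = A/P = 9.717/8.225 = 1.181 m.
Manning's equation: Q = (1/n) A R^(2/3) S^(1/2) = (1/0.016) × 9.717 × 1.181^(2/3) × 0.00042^(1/2) = 13.9 m³/s.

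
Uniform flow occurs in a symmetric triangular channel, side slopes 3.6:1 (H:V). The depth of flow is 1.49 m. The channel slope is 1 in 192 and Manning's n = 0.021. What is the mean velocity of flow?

For a triangular section with side slope z = 3.6: A = zy² = 3.6×1.49² = 7.992 m²; P = 2y√(1+z²) = 2×1.49×3.736 = 11.13 m.
Hydraulic radius R = A/P = 7.992/11.13 = 0.7178 m.
From Manning's equation, V = (1/n) R^(2/3) S^(1/2) = (1/0.021) × 0.7178^(2/3) × 0.005208^(1/2) = 2.76 m/s.

V = 2.76 m/s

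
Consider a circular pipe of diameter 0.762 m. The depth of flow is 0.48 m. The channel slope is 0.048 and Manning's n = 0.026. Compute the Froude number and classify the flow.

For a circular section of diameter D = 0.762 m at depth y = 0.48 m, the central angle is θ = 2 arccos(1 − 2y/D) = 3.667 rad. Then A = (D²/8)(θ − sin θ) = 0.3026 m² and P = Dθ/2 = 1.397 m.
Hydraulic radius R = A/P = 0.3026/1.397 = 0.2166 m.
V = (1/n) R^(2/3) √S = (1/0.026) × 0.2166^(2/3) × √0.048 = 3.039 m/s. Hydraulic depth D_h = A/T = 0.3026/0.7358 = 0.4112 m.
Froude number Fr = V/√(g·D_h) = 3.039/√(9.81×0.4112) = 1.51, which is greater than 1, so the flow is supercritical.

supercritical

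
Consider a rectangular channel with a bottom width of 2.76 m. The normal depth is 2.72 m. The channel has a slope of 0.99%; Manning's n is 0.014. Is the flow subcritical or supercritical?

Flow area A = b·y = 2.76 × 2.72 = 7.507 m². Wetted perimeter P = b + 2y = 2.76 + 2×2.72 = 8.2 m.
Hydraulic radius R = A/P = 7.507/8.2 = 0.9155 m.
V = (1/n) R^(2/3) √S = (1/0.014) × 0.9155^(2/3) × √0.0099 = 6.701 m/s. Hydraulic depth D_h = A/T = 7.507/2.76 = 2.72 m.
Froude number Fr = V/√(g·D_h) = 6.701/√(9.81×2.72) = 1.3, which is greater than 1, so the flow is supercritical.

supercritical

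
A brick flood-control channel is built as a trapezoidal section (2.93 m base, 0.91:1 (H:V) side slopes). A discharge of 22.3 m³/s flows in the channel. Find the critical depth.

At critical depth, Q² T / (g A³) = 1, i.e. A³/T = Q²/g = 22.3²/9.81 = 50.69.
At y = 1.3 m: A³/T = 28.86 — low.
At y = 1.82 m: A³/T = 93.16 — high.
At y = 1.53 m: A³/T = 50.61 — close enough.

y_c = 1.53 m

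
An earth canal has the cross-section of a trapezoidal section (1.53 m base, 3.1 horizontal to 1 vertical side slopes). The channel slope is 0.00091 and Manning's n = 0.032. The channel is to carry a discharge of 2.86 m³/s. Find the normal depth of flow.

y_n = 0.976 m

Manning's equation rearranged: A R^(2/3) = nQ / (1·√S) = 0.032 × 2.86 / (√0.00091) = 3.034.
At y = 1.14 m: A R^(2/3) = 4.308 — over.
At y = 0.801 m: A R^(2/3) = 1.961 — short.
At y = 0.976 m: A R^(2/3) = 3.034 — ≈ 3.034.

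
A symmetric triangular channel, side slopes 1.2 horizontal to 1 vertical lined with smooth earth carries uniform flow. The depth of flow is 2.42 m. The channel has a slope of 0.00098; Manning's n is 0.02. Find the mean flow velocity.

V = 1.49 m/s

For a triangular section with side slope z = 1.2: A = zy² = 1.2×2.42² = 7.028 m²; P = 2y√(1+z²) = 2×2.42×1.562 = 7.56 m.
Hydraulic radius R = A/P = 7.028/7.56 = 0.9295 m.
From Manning's equation, V = (1/n) R^(2/3) S^(1/2) = (1/0.02) × 0.9295^(2/3) × 0.00098^(1/2) = 1.49 m/s.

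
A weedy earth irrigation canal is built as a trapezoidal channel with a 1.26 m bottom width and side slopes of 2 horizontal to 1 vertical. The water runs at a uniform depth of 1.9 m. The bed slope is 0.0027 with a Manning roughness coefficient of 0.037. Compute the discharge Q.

With bottom width b = 1.26 m and side slope z = 2: A = (b + zy)y = (1.26 + 2×1.9)×1.9 = 9.614 m²; P = b + 2y√(1+z²) = 1.26 + 2×1.9×2.236 = 9.757 m.
Hydraulic radius R = A/P = 9.614/9.757 = 0.9853 m.
Manning's equation: Q = (1/n) A R^(2/3) S^(1/2) = (1/0.037) × 9.614 × 0.9853^(2/3) × 0.0027^(1/2) = 13.4 m³/s.

Q = 13.4 m³/s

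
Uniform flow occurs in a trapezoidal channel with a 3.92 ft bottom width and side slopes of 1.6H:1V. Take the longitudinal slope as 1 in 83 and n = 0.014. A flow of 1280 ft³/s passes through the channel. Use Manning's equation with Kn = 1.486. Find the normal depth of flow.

y_n = 4.93 ft

Manning's equation rearranged: A R^(2/3) = nQ / (1.486·√S) = 0.014 × 1280 / (1.486 × √0.01205) = 109.9.
At y = 3.91 ft: A R^(2/3) = 65.88 — short.
At y = 5.34 ft: A R^(2/3) = 131.1 — over.
At y = 4.93 ft: A R^(2/3) = 109.6 — matches.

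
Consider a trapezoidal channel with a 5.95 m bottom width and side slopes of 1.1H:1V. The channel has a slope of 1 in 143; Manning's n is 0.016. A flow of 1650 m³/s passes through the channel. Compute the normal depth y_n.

y_n = 8.25 m

Manning's equation rearranged: A R^(2/3) = nQ / (1·√S) = 0.016 × 1650 / (√0.006993) = 315.7.
Try y = 9.76 m: A R^(2/3) = 454.2 — high.
Try y = 6.16 m: A R^(2/3) = 171.3 — low.
Try y = 8.25 m: A R^(2/3) = 315.8 — close enough.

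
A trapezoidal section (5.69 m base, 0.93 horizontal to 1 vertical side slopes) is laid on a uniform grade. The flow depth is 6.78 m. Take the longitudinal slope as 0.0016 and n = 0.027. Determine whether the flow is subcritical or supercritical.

With bottom width b = 5.69 m and side slope z = 0.93: A = (b + zy)y = (5.69 + 0.93×6.78)×6.78 = 81.33 m²; P = b + 2y√(1+z²) = 5.69 + 2×6.78×1.366 = 24.21 m.
Hydraulic radius R = A/P = 81.33/24.21 = 3.36 m.
V = (1/n) R^(2/3) √S = (1/0.027) × 3.36^(2/3) × √0.0016 = 3.323 m/s. Hydraulic depth D_h = A/T = 81.33/18.3 = 4.444 m.
Froude number Fr = V/√(g·D_h) = 3.323/√(9.81×4.444) = 0.503, which is less than 1, so the flow is subcritical.

subcritical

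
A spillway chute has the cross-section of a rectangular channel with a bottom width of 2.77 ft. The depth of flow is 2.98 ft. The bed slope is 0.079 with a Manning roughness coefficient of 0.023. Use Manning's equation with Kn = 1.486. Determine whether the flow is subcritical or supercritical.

Flow area A = b·y = 2.77 × 2.98 = 8.255 ft². Wetted perimeter P = b + 2y = 2.77 + 2×2.98 = 8.73 ft.
Hydraulic radius R = A/P = 8.255/8.73 = 0.9455 ft.
V = (1.486/n) R^(2/3) √S = (1.486/0.023) × 0.9455^(2/3) × √0.079 = 17.49 ft/s. Hydraulic depth D_h = A/T = 8.255/2.77 = 2.98 ft.
Froude number Fr = V/√(g·D_h) = 17.49/√(32.2×2.98) = 1.79, which is greater than 1, so the flow is supercritical.

supercritical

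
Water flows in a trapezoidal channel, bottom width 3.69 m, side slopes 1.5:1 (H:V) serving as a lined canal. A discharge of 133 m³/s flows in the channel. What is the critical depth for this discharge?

y_c = 3.35 m

At critical depth, Q² T / (g A³) = 1, i.e. A³/T = Q²/g = 133²/9.81 = 1803.
Try y = 3.73 m: A³/T = 2792 — high.
Try y = 2.77 m: A³/T = 855.1 — low.
Try y = 3.35 m: A³/T = 1811 — ≈ 1803.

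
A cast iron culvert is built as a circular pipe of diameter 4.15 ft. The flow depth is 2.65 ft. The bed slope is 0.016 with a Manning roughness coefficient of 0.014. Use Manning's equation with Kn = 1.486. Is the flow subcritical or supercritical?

supercritical

For a circular section of diameter D = 4.15 ft at depth y = 2.65 ft, the central angle is θ = 2 arccos(1 − 2y/D) = 3.703 rad. Then A = (D²/8)(θ − sin θ) = 9.119 ft² and P = Dθ/2 = 7.684 ft.
Hydraulic radius R = A/P = 9.119/7.684 = 1.187 ft.
V = (1.486/n) R^(2/3) √S = (1.486/0.014) × 1.187^(2/3) × √0.016 = 15.05 ft/s. Hydraulic depth D_h = A/T = 9.119/3.987 = 2.287 ft.
Froude number Fr = V/√(g·D_h) = 15.05/√(32.2×2.287) = 1.75, which is greater than 1, so the flow is supercritical.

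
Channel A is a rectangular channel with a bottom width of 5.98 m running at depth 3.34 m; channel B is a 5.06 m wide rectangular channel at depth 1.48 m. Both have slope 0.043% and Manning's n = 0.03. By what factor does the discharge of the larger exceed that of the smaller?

Channel A: Flow area A = b·y = 5.98 × 3.34 = 19.97 m². Wetted perimeter P = b + 2y = 5.98 + 2×3.34 = 12.66 m. Hydraulic radius R = A/P = 19.97/12.66 = 1.578 m. Q_A = (1/0.03)·19.97·1.578^(2/3)·√0.00043 = 18.71 m³/s.
Channel B: Flow area A = b·y = 5.06 × 1.48 = 7.489 m². Wetted perimeter P = b + 2y = 5.06 + 2×1.48 = 8.02 m. Hydraulic radius R = A/P = 7.489/8.02 = 0.9338 m. Q_B = (1/0.03)·7.489·0.9338^(2/3)·√0.00043 = 4.945 m³/s.
The larger discharge is 18.71 m³/s and the smaller is 4.945 m³/s; the ratio is 3.78.

3.78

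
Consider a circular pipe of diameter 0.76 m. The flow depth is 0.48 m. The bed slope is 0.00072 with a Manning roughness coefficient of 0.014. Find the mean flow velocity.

For a circular section of diameter D = 0.76 m at depth y = 0.48 m, the central angle is θ = 2 arccos(1 − 2y/D) = 3.674 rad. Then A = (D²/8)(θ − sin θ) = 0.3019 m² and P = Dθ/2 = 1.396 m.
Hydraulic radius R = A/P = 0.3019/1.396 = 0.2163 m.
From Manning's equation, V = (1/n) R^(2/3) S^(1/2) = (1/0.014) × 0.2163^(2/3) × 0.00072^(1/2) = 0.691 m/s.

V = 0.691 m/s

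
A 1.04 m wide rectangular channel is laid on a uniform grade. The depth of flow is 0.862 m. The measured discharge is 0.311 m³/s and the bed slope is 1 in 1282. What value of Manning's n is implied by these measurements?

Flow area A = b·y = 1.04 × 0.862 = 0.8965 m². Wetted perimeter P = b + 2y = 1.04 + 2×0.862 = 2.764 m.
Hydraulic radius R = A/P = 0.8965/2.764 = 0.3243 m.
Rearranging Manning's equation: n = (1/Q) A R^(2/3) S^(1/2) = (1/0.311) × 0.8965 × 0.3243^(2/3) × √0.00078 = 0.038.

n = 0.038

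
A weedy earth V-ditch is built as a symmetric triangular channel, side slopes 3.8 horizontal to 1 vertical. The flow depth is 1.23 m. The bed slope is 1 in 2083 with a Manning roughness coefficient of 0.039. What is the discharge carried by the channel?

For a triangular section with side slope z = 3.8: A = zy² = 3.8×1.23² = 5.749 m²; P = 2y√(1+z²) = 2×1.23×3.929 = 9.666 m.
Hydraulic radius R = A/P = 5.749/9.666 = 0.5948 m.
Manning's equation: Q = (1/n) A R^(2/3) S^(1/2) = (1/0.039) × 5.749 × 0.5948^(2/3) × 0.0004801^(1/2) = 2.28 m³/s.

Q = 2.28 m³/s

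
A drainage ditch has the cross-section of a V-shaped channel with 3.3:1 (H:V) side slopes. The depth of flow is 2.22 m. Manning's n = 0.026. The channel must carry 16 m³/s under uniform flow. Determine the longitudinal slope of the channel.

S = 0.000604

For a triangular section with side slope z = 3.3: A = zy² = 3.3×2.22² = 16.26 m²; P = 2y√(1+z²) = 2×2.22×3.448 = 15.31 m.
Hydraulic radius R = A/P = 16.26/15.31 = 1.062 m.
From Manning's equation, S = [nQ / (1 A R^(2/3))]² = [0.026 × 16 / (1 × 16.26 × 1.062^(2/3))]² = 0.000604.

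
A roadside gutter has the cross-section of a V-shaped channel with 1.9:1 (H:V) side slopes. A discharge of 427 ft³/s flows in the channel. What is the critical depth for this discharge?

At critical depth, Q² T / (g A³) = 1, i.e. A³/T = Q²/g = 427²/32.2 = 5662.
Trying y = 6.35 ft: A³/T = 18640 — high.
Trying y = 3.47 ft: A³/T = 908.1 — low.
Trying y = 5 ft: A³/T = 5641 — ≈ 5662.

y_c = 5 ft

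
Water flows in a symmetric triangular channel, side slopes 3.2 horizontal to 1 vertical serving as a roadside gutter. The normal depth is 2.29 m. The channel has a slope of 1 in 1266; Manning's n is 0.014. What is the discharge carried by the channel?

For a triangular section with side slope z = 3.2: A = zy² = 3.2×2.29² = 16.78 m²; P = 2y√(1+z²) = 2×2.29×3.353 = 15.35 m.
Hydraulic radius R = A/P = 16.78/15.35 = 1.093 m.
Manning's equation: Q = (1/n) A R^(2/3) S^(1/2) = (1/0.014) × 16.78 × 1.093^(2/3) × 0.0007899^(1/2) = 35.7 m³/s.

Q = 35.7 m³/s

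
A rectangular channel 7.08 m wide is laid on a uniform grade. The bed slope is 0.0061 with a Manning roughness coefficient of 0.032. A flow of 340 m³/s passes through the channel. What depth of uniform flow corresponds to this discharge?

Manning's equation rearranged: A R^(2/3) = nQ / (1·√S) = 0.032 × 340 / (√0.0061) = 139.3.
Trying y = 12.7 m: A R^(2/3) = 177.3 — too large.
Trying y = 8.26 m: A R^(2/3) = 107.1 — too small.
Trying y = 10.3 m: A R^(2/3) = 139.1 — ≈ 139.3.

y_n = 10.3 m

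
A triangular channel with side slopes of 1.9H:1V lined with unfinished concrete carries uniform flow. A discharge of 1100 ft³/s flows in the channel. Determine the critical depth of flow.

y_c = 7.31 ft

At critical depth, Q² T / (g A³) = 1, i.e. A³/T = Q²/g = 1100²/32.2 = 37580.
Trying y = 5.56 ft: A³/T = 9591 — too small.
Trying y = 7.31 ft: A³/T = 37680 — ≈ 37580.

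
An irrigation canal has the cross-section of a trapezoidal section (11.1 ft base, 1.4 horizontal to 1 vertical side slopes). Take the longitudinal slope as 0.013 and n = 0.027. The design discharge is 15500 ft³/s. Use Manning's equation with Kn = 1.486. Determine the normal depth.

y_n = 17 ft

Manning's equation rearranged: A R^(2/3) = nQ / (1.486·√S) = 0.027 × 15500 / (1.486 × √0.013) = 2470.
At y = 18.9 ft: A R^(2/3) = 3145 — over.
At y = 12.7 ft: A R^(2/3) = 1303 — short.
At y = 17 ft: A R^(2/3) = 2476 — ≈ 2470.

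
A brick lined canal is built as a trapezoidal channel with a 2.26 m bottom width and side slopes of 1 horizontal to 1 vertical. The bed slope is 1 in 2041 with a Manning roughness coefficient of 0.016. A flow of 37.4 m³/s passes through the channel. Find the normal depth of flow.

y_n = 3.43 m

Manning's equation rearranged: A R^(2/3) = nQ / (1·√S) = 0.016 × 37.4 / (√0.00049) = 27.03.
At y = 2.8 m: A R^(2/3) = 17.66 — short.
At y = 3.82 m: A R^(2/3) = 34.08 — over.
At y = 3.43 m: A R^(2/3) = 27.05 — close enough.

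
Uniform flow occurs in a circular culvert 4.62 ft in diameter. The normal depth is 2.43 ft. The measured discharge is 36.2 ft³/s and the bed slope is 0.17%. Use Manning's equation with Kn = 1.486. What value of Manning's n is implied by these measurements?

For a circular section of diameter D = 4.62 ft at depth y = 2.43 ft, the central angle is θ = 2 arccos(1 − 2y/D) = 3.246 rad. Then A = (D²/8)(θ − sin θ) = 8.936 ft² and P = Dθ/2 = 7.497 ft.
Hydraulic radius R = A/P = 8.936/7.497 = 1.192 ft.
Rearranging Manning's equation: n = (1.486/Q) A R^(2/3) S^(1/2) = (1.486/36.2) × 8.936 × 1.192^(2/3) × √0.0017 = 0.017.

n = 0.017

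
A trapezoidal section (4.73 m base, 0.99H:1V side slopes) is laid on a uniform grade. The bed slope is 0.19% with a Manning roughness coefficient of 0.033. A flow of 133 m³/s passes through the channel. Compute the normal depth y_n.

y_n = 5.26 m

Manning's equation rearranged: A R^(2/3) = nQ / (1·√S) = 0.033 × 133 / (√0.0019) = 100.7.
At y = 3.87 m: A R^(2/3) = 54.69 — short.
At y = 6.5 m: A R^(2/3) = 156 — over.
At y = 5.26 m: A R^(2/3) = 100.8 — matches.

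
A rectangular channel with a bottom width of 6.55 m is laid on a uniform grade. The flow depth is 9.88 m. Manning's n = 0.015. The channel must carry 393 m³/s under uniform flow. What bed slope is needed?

Flow area A = b·y = 6.55 × 9.88 = 64.71 m². Wetted perimeter P = b + 2y = 6.55 + 2×9.88 = 26.31 m.
Hydraulic radius R = A/P = 64.71/26.31 = 2.46 m.
From Manning's equation, S = [nQ / (1 A R^(2/3))]² = [0.015 × 393 / (1 × 64.71 × 2.46^(2/3))]² = 0.0025.

S = 0.0025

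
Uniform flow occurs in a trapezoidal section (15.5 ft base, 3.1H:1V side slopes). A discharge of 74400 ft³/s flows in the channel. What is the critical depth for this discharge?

y_c = 30 ft

At critical depth, Q² T / (g A³) = 1, i.e. A³/T = Q²/g = 74400²/32.2 = 171900000.
At y = 24 ft: A³/T = 61130000 — too small.
At y = 34.6 ft: A³/T = 333100000 — too large.
At y = 30 ft: A³/T = 171200000 — matches.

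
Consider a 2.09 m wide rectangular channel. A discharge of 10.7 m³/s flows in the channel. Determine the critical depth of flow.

For a rectangular channel, critical depth y_c = (q²/g)^(1/3) where q = Q/b = 10.7/2.09 = 5.12 m²/s.
So y_c = (5.12²/9.81)^(1/3) = 1.39 m.

y_c = 1.39 m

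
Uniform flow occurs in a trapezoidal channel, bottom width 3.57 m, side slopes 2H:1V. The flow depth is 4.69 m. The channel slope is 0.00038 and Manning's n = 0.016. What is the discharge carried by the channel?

With bottom width b = 3.57 m and side slope z = 2: A = (b + zy)y = (3.57 + 2×4.69)×4.69 = 60.74 m²; P = b + 2y√(1+z²) = 3.57 + 2×4.69×2.236 = 24.54 m.
Hydraulic radius R = A/P = 60.74/24.54 = 2.475 m.
Manning's equation: Q = (1/n) A R^(2/3) S^(1/2) = (1/0.016) × 60.74 × 2.475^(2/3) × 0.00038^(1/2) = 135 m³/s.

Q = 135 m³/s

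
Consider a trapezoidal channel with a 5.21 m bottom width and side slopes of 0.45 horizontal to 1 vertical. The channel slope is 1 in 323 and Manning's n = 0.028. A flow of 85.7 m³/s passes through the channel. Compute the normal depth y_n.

y_n = 3.92 m

Manning's equation rearranged: A R^(2/3) = nQ / (1·√S) = 0.028 × 85.7 / (√0.003096) = 43.13.
At y = 4.37 m: A R^(2/3) = 51.75 — too large.
At y = 3.44 m: A R^(2/3) = 34.69 — too small.
At y = 3.92 m: A R^(2/3) = 43.11 — close enough.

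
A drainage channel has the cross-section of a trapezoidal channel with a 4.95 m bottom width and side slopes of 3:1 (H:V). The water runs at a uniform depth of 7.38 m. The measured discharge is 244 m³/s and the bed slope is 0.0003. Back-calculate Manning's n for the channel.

With bottom width b = 4.95 m and side slope z = 3: A = (b + zy)y = (4.95 + 3×7.38)×7.38 = 199.9 m²; P = b + 2y√(1+z²) = 4.95 + 2×7.38×3.162 = 51.63 m.
Hydraulic radius R = A/P = 199.9/51.63 = 3.873 m.
Rearranging Manning's equation: n = (1/Q) A R^(2/3) S^(1/2) = (1/244) × 199.9 × 3.873^(2/3) × √0.0003 = 0.035.

n = 0.035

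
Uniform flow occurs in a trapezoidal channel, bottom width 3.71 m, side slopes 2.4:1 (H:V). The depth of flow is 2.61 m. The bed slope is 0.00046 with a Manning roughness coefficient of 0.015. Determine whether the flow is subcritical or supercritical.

subcritical

With bottom width b = 3.71 m and side slope z = 2.4: A = (b + zy)y = (3.71 + 2.4×2.61)×2.61 = 26.03 m²; P = b + 2y√(1+z²) = 3.71 + 2×2.61×2.6 = 17.28 m.
Hydraulic radius R = A/P = 26.03/17.28 = 1.506 m.
V = (1/n) R^(2/3) √S = (1/0.015) × 1.506^(2/3) × √0.00046 = 1.879 m/s. Hydraulic depth D_h = A/T = 26.03/16.24 = 1.603 m.
Froude number Fr = V/√(g·D_h) = 1.879/√(9.81×1.603) = 0.474, which is less than 1, so the flow is subcritical.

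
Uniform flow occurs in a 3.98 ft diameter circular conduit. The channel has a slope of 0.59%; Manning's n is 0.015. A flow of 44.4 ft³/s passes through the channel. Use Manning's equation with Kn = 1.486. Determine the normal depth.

y_n = 1.92 ft

Manning's equation rearranged: A R^(2/3) = nQ / (1.486·√S) = 0.015 × 44.4 / (1.486 × √0.0059) = 5.835.
Try y = 2.27 ft: A R^(2/3) = 7.698 — too large.
Try y = 1.46 ft: A R^(2/3) = 3.561 — too small.
Try y = 1.92 ft: A R^(2/3) = 5.831 — matches.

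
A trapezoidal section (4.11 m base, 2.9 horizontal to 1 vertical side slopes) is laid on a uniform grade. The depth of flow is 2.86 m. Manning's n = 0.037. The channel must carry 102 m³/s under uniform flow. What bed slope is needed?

With bottom width b = 4.11 m and side slope z = 2.9: A = (b + zy)y = (4.11 + 2.9×2.86)×2.86 = 35.48 m²; P = b + 2y√(1+z²) = 4.11 + 2×2.86×3.068 = 21.66 m.
Hydraulic radius R = A/P = 35.48/21.66 = 1.638 m.
From Manning's equation, S = [nQ / (1 A R^(2/3))]² = [0.037 × 102 / (1 × 35.48 × 1.638^(2/3))]² = 0.00586.

S = 0.00586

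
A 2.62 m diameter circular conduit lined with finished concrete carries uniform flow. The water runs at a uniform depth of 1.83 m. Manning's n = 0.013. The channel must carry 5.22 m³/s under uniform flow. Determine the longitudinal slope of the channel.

S = 0.0004

For a circular section of diameter D = 2.62 m at depth y = 1.83 m, the central angle is θ = 2 arccos(1 − 2y/D) = 3.958 rad. Then A = (D²/8)(θ − sin θ) = 4.021 m² and P = Dθ/2 = 5.185 m.
Hydraulic radius R = A/P = 4.021/5.185 = 0.7756 m.
From Manning's equation, S = [nQ / (1 A R^(2/3))]² = [0.013 × 5.22 / (1 × 4.021 × 0.7756^(2/3))]² = 0.0004.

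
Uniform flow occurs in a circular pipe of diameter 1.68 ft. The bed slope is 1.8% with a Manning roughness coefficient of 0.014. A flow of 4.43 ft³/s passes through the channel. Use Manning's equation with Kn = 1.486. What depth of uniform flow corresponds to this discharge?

Manning's equation rearranged: A R^(2/3) = nQ / (1.486·√S) = 0.014 × 4.43 / (1.486 × √0.018) = 0.3111.
At y = 0.4 ft: A R^(2/3) = 0.1546 — low.
At y = 0.62 ft: A R^(2/3) = 0.361 — high.
At y = 0.573 ft: A R^(2/3) = 0.3113 — matches.

y_n = 0.573 ft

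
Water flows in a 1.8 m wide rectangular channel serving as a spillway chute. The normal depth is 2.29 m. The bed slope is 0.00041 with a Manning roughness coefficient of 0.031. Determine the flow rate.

Q = 2.01 m³/s

Flow area A = b·y = 1.8 × 2.29 = 4.122 m². Wetted perimeter P = b + 2y = 1.8 + 2×2.29 = 6.38 m.
Hydraulic radius R = A/P = 4.122/6.38 = 0.6461 m.
Manning's equation: Q = (1/n) A R^(2/3) S^(1/2) = (1/0.031) × 4.122 × 0.6461^(2/3) × 0.00041^(1/2) = 2.01 m³/s.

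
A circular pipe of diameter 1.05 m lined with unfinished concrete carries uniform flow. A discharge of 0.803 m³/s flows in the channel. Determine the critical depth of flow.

y_c = 0.503 m

At critical depth, Q² T / (g A³) = 1, i.e. A³/T = Q²/g = 0.803²/9.81 = 0.06573.
Try y = 0.438 m: A³/T = 0.03864 — short.
Try y = 0.503 m: A³/T = 0.06563 — matches.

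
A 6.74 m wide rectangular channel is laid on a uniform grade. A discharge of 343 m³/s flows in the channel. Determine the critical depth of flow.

For a rectangular channel, critical depth y_c = (q²/g)^(1/3) where q = Q/b = 343/6.74 = 50.89 m²/s.
So y_c = (50.89²/9.81)^(1/3) = 6.42 m.

y_c = 6.42 m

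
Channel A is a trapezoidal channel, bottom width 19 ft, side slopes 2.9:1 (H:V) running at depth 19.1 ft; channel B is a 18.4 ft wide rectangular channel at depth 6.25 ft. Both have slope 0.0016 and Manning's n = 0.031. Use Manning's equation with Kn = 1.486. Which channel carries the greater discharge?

Channel A: With bottom width b = 19 ft and side slope z = 2.9: A = (b + zy)y = (19 + 2.9×19.1)×19.1 = 1421 ft²; P = b + 2y√(1+z²) = 19 + 2×19.1×3.068 = 136.2 ft. Hydraulic radius R = A/P = 1421/136.2 = 10.43 ft. Q_A = (1.486/0.031)·1421·10.43^(2/3)·√0.0016 = 13010 ft³/s.
Channel B: Flow area A = b·y = 18.4 × 6.25 = 115 ft². Wetted perimeter P = b + 2y = 18.4 + 2×6.25 = 30.9 ft. Hydraulic radius R = A/P = 115/30.9 = 3.722 ft. Q_B = (1.486/0.031)·115·3.722^(2/3)·√0.0016 = 529.6 ft³/s.
Q_A = 13010 ft³/s vs Q_B = 529.6 ft³/s, so channel A carries more.

channel A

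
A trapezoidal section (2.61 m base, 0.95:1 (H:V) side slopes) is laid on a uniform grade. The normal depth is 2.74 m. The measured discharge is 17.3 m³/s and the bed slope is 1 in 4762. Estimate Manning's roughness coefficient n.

n = 0.015

With bottom width b = 2.61 m and side slope z = 0.95: A = (b + zy)y = (2.61 + 0.95×2.74)×2.74 = 14.28 m²; P = b + 2y√(1+z²) = 2.61 + 2×2.74×1.379 = 10.17 m.
Hydraulic radius R = A/P = 14.28/10.17 = 1.405 m.
Rearranging Manning's equation: n = (1/Q) A R^(2/3) S^(1/2) = (1/17.3) × 14.28 × 1.405^(2/3) × √0.00021 = 0.015.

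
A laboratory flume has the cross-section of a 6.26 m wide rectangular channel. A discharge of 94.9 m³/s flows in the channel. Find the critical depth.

For a rectangular channel, critical depth y_c = (q²/g)^(1/3) where q = Q/b = 94.9/6.26 = 15.16 m²/s.
So y_c = (15.16²/9.81)^(1/3) = 2.86 m.

y_c = 2.86 m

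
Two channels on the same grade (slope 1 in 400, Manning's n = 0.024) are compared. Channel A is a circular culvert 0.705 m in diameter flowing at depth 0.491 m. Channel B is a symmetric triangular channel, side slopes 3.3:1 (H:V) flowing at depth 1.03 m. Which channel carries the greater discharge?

Channel A: For a circular section of diameter D = 0.705 m at depth y = 0.491 m, the central angle is θ = 2 arccos(1 − 2y/D) = 3.949 rad. Then A = (D²/8)(θ − sin θ) = 0.2902 m² and P = Dθ/2 = 1.392 m. Hydraulic radius R = A/P = 0.2902/1.392 = 0.2085 m. Q_A = (1/0.024)·0.2902·0.2085^(2/3)·√0.0025 = 0.2126 m³/s.
Channel B: For a triangular section with side slope z = 3.3: A = zy² = 3.3×1.03² = 3.501 m²; P = 2y√(1+z²) = 2×1.03×3.448 = 7.103 m. Hydraulic radius R = A/P = 3.501/7.103 = 0.4929 m. Q_B = (1/0.024)·3.501·0.4929^(2/3)·√0.0025 = 4.551 m³/s.
Q_A = 0.2126 m³/s vs Q_B = 4.551 m³/s, so channel B carries more.

channel B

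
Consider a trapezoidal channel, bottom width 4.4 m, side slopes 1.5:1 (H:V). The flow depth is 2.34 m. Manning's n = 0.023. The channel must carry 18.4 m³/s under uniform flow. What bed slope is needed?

S = 0.000321

With bottom width b = 4.4 m and side slope z = 1.5: A = (b + zy)y = (4.4 + 1.5×2.34)×2.34 = 18.51 m²; P = b + 2y√(1+z²) = 4.4 + 2×2.34×1.803 = 12.84 m.
Hydraulic radius R = A/P = 18.51/12.84 = 1.442 m.
From Manning's equation, S = [nQ / (1 A R^(2/3))]² = [0.023 × 18.4 / (1 × 18.51 × 1.442^(2/3))]² = 0.000321.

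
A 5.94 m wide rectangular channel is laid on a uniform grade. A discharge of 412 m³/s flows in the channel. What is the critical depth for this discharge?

For a rectangular channel, critical depth y_c = (q²/g)^(1/3) where q = Q/b = 412/5.94 = 69.36 m²/s.
So y_c = (69.36²/9.81)^(1/3) = 7.89 m.

y_c = 7.89 m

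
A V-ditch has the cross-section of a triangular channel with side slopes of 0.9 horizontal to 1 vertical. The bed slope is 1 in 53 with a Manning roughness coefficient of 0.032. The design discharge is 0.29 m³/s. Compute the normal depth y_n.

y_n = 0.498 m

Manning's equation rearranged: A R^(2/3) = nQ / (1·√S) = 0.032 × 0.29 / (√0.01887) = 0.06756.
At y = 0.429 m: A R^(2/3) = 0.0454 — low.
At y = 0.498 m: A R^(2/3) = 0.06757 — close enough.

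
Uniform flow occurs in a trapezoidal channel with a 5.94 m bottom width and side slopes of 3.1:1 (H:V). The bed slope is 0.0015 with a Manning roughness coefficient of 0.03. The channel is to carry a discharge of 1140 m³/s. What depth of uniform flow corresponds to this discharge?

y_n = 9.11 m

Manning's equation rearranged: A R^(2/3) = nQ / (1·√S) = 0.03 × 1140 / (√0.0015) = 883.
Try y = 6.5 m: A R^(2/3) = 391.8 — too small.
Try y = 10.2 m: A R^(2/3) = 1163 — too large.
Try y = 9.11 m: A R^(2/3) = 882.3 — ≈ 883.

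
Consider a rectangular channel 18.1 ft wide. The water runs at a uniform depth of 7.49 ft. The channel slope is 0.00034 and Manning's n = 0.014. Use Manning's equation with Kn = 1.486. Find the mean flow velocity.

V = 5.01 ft/s

Flow area A = b·y = 18.1 × 7.49 = 135.6 ft². Wetted perimeter P = b + 2y = 18.1 + 2×7.49 = 33.08 ft.
Hydraulic radius R = A/P = 135.6/33.08 = 4.098 ft.
From Manning's equation, V = (1.486/n) R^(2/3) S^(1/2) = (1.486/0.014) × 4.098^(2/3) × 0.00034^(1/2) = 5.01 ft/s.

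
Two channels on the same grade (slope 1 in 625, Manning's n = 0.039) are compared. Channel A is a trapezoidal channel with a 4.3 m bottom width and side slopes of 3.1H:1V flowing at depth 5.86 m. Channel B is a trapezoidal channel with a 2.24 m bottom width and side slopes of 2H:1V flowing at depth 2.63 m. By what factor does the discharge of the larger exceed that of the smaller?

11.3

Channel A: With bottom width b = 4.3 m and side slope z = 3.1: A = (b + zy)y = (4.3 + 3.1×5.86)×5.86 = 131.7 m²; P = b + 2y√(1+z²) = 4.3 + 2×5.86×3.257 = 42.48 m. Hydraulic radius R = A/P = 131.7/42.48 = 3.099 m. Q_A = (1/0.039)·131.7·3.099^(2/3)·√0.0016 = 287 m³/s.
Channel B: With bottom width b = 2.24 m and side slope z = 2: A = (b + zy)y = (2.24 + 2×2.63)×2.63 = 19.72 m²; P = b + 2y√(1+z²) = 2.24 + 2×2.63×2.236 = 14 m. Hydraulic radius R = A/P = 19.72/14 = 1.409 m. Q_B = (1/0.039)·19.72·1.409^(2/3)·√0.0016 = 25.42 m³/s.
The larger discharge is 287 m³/s and the smaller is 25.42 m³/s; the ratio is 11.3.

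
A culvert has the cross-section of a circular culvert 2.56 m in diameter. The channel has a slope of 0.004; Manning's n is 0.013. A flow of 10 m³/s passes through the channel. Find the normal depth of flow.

y_n = 1.34 m

Manning's equation rearranged: A R^(2/3) = nQ / (1·√S) = 0.013 × 10 / (√0.004) = 2.055.
Trying y = 1.61 m: A R^(2/3) = 2.756 — high.
Trying y = 1.34 m: A R^(2/3) = 2.064 — close enough.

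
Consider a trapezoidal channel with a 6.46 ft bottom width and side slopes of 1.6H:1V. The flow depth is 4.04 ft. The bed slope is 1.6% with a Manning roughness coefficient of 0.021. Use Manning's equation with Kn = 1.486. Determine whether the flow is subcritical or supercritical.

supercritical

With bottom width b = 6.46 ft and side slope z = 1.6: A = (b + zy)y = (6.46 + 1.6×4.04)×4.04 = 52.21 ft²; P = b + 2y√(1+z²) = 6.46 + 2×4.04×1.887 = 21.71 ft.
Hydraulic radius R = A/P = 52.21/21.71 = 2.406 ft.
V = (1.486/n) R^(2/3) √S = (1.486/0.021) × 2.406^(2/3) × √0.016 = 16.07 ft/s. Hydraulic depth D_h = A/T = 52.21/19.39 = 2.693 ft.
Froude number Fr = V/√(g·D_h) = 16.07/√(32.2×2.693) = 1.73, which is greater than 1, so the flow is supercritical.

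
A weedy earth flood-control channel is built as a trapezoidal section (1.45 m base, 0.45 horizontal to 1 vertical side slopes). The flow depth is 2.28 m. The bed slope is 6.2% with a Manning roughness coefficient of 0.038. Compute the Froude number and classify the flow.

With bottom width b = 1.45 m and side slope z = 0.45: A = (b + zy)y = (1.45 + 0.45×2.28)×2.28 = 5.645 m²; P = b + 2y√(1+z²) = 1.45 + 2×2.28×1.097 = 6.45 m.
Hydraulic radius R = A/P = 5.645/6.45 = 0.8752 m.
V = (1/n) R^(2/3) √S = (1/0.038) × 0.8752^(2/3) × √0.062 = 5.995 m/s. Hydraulic depth D_h = A/T = 5.645/3.502 = 1.612 m.
Froude number Fr = V/√(g·D_h) = 5.995/√(9.81×1.612) = 1.51, which is greater than 1, so the flow is supercritical.

supercritical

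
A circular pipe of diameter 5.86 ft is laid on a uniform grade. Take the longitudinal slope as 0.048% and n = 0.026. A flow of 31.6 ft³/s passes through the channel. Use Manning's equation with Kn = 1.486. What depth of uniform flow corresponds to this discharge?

y_n = 3.7 ft

Manning's equation rearranged: A R^(2/3) = nQ / (1.486·√S) = 0.026 × 31.6 / (1.486 × √0.00048) = 25.24.
Trying y = 4.53 ft: A R^(2/3) = 32.82 — too large.
Trying y = 3.7 ft: A R^(2/3) = 25.23 — matches.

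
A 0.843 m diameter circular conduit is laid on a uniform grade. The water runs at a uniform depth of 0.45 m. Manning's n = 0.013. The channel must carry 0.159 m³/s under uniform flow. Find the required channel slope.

For a circular section of diameter D = 0.843 m at depth y = 0.45 m, the central angle is θ = 2 arccos(1 − 2y/D) = 3.277 rad. Then A = (D²/8)(θ − sin θ) = 0.3031 m² and P = Dθ/2 = 1.381 m.
Hydraulic radius R = A/P = 0.3031/1.381 = 0.2194 m.
From Manning's equation, S = [nQ / (1 A R^(2/3))]² = [0.013 × 0.159 / (1 × 0.3031 × 0.2194^(2/3))]² = 0.000351.

S = 0.000351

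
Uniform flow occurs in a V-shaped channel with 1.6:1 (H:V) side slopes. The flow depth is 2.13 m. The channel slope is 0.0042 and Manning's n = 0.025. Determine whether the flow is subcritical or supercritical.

For a triangular section with side slope z = 1.6: A = zy² = 1.6×2.13² = 7.259 m²; P = 2y√(1+z²) = 2×2.13×1.887 = 8.038 m.
Hydraulic radius R = A/P = 7.259/8.038 = 0.9031 m.
V = (1/n) R^(2/3) √S = (1/0.025) × 0.9031^(2/3) × √0.0042 = 2.422 m/s. Hydraulic depth D_h = A/T = 7.259/6.816 = 1.065 m.
Froude number Fr = V/√(g·D_h) = 2.422/√(9.81×1.065) = 0.749, which is less than 1, so the flow is subcritical.

subcritical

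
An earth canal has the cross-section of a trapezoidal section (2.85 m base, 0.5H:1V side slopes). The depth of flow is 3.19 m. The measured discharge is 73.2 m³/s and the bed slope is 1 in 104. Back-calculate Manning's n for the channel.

n = 0.024

With bottom width b = 2.85 m and side slope z = 0.5: A = (b + zy)y = (2.85 + 0.5×3.19)×3.19 = 14.18 m²; P = b + 2y√(1+z²) = 2.85 + 2×3.19×1.118 = 9.983 m.
Hydraulic radius R = A/P = 14.18/9.983 = 1.42 m.
Rearranging Manning's equation: n = (1/Q) A R^(2/3) S^(1/2) = (1/73.2) × 14.18 × 1.42^(2/3) × √0.009615 = 0.024.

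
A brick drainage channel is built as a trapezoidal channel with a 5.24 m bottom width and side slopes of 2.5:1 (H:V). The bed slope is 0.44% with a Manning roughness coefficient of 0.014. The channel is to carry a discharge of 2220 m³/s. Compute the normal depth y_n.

Manning's equation rearranged: A R^(2/3) = nQ / (1·√S) = 0.014 × 2220 / (√0.0044) = 468.5.
At y = 6.48 m: A R^(2/3) = 317.9 — short.
At y = 8.43 m: A R^(2/3) = 593.9 — over.
At y = 7.63 m: A R^(2/3) = 467.8 — matches.

y_n = 7.63 m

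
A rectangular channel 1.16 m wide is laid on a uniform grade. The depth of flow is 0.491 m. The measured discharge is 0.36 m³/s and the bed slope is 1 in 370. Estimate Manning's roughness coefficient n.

n = 0.034

Flow area A = b·y = 1.16 × 0.491 = 0.5696 m². Wetted perimeter P = b + 2y = 1.16 + 2×0.491 = 2.142 m.
Hydraulic radius R = A/P = 0.5696/2.142 = 0.2659 m.
Rearranging Manning's equation: n = (1/Q) A R^(2/3) S^(1/2) = (1/0.36) × 0.5696 × 0.2659^(2/3) × √0.002703 = 0.034.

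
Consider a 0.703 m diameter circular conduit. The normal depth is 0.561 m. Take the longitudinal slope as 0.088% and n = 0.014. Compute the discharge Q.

For a circular section of diameter D = 0.703 m at depth y = 0.561 m, the central angle is θ = 2 arccos(1 − 2y/D) = 4.419 rad. Then A = (D²/8)(θ − sin θ) = 0.3321 m² and P = Dθ/2 = 1.553 m.
Hydraulic radius R = A/P = 0.3321/1.553 = 0.2138 m.
Manning's equation: Q = (1/n) A R^(2/3) S^(1/2) = (1/0.014) × 0.3321 × 0.2138^(2/3) × 0.00088^(1/2) = 0.252 m³/s.

Q = 0.252 m³/s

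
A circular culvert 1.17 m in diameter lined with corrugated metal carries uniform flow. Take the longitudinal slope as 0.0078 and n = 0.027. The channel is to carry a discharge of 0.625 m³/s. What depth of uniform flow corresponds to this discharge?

y_n = 0.517 m

Manning's equation rearranged: A R^(2/3) = nQ / (1·√S) = 0.027 × 0.625 / (√0.0078) = 0.1911.
Try y = 0.394 m: A R^(2/3) = 0.1158 — low.
Try y = 0.517 m: A R^(2/3) = 0.1911 — matches.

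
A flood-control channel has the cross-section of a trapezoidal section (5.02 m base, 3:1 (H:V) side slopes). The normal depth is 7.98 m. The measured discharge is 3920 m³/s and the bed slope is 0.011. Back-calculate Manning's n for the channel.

n = 0.016

With bottom width b = 5.02 m and side slope z = 3: A = (b + zy)y = (5.02 + 3×7.98)×7.98 = 231.1 m²; P = b + 2y√(1+z²) = 5.02 + 2×7.98×3.162 = 55.49 m.
Hydraulic radius R = A/P = 231.1/55.49 = 4.165 m.
Rearranging Manning's equation: n = (1/Q) A R^(2/3) S^(1/2) = (1/3920) × 231.1 × 4.165^(2/3) × √0.011 = 0.016.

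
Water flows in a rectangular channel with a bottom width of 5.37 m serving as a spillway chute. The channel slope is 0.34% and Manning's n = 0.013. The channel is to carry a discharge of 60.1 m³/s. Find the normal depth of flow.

y_n = 2.2 m

Manning's equation rearranged: A R^(2/3) = nQ / (1·√S) = 0.013 × 60.1 / (√0.0034) = 13.4.
At y = 2.53 m: A R^(2/3) = 16.2 — over.
At y = 1.62 m: A R^(2/3) = 8.76 — short.
At y = 2.2 m: A R^(2/3) = 13.41 — ≈ 13.4.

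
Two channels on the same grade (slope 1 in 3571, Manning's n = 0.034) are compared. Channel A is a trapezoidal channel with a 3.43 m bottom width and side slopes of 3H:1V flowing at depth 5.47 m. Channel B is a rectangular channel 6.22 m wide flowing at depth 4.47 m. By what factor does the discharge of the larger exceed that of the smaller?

5.24

Channel A: With bottom width b = 3.43 m and side slope z = 3: A = (b + zy)y = (3.43 + 3×5.47)×5.47 = 108.5 m²; P = b + 2y√(1+z²) = 3.43 + 2×5.47×3.162 = 38.03 m. Hydraulic radius R = A/P = 108.5/38.03 = 2.854 m. Q_A = (1/0.034)·108.5·2.854^(2/3)·√0.00028 = 107.5 m³/s.
Channel B: Flow area A = b·y = 6.22 × 4.47 = 27.8 m². Wetted perimeter P = b + 2y = 6.22 + 2×4.47 = 15.16 m. Hydraulic radius R = A/P = 27.8/15.16 = 1.834 m. Q_B = (1/0.034)·27.8·1.834^(2/3)·√0.00028 = 20.5 m³/s.
The larger discharge is 107.5 m³/s and the smaller is 20.5 m³/s; the ratio is 5.24.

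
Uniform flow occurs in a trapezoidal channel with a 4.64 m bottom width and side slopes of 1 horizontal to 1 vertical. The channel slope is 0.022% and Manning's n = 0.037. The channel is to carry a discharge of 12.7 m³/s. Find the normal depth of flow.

Manning's equation rearranged: A R^(2/3) = nQ / (1·√S) = 0.037 × 12.7 / (√0.00022) = 31.68.
Try y = 3.2 m: A R^(2/3) = 37.57 — too large.
Try y = 2.21 m: A R^(2/3) = 18.86 — too small.
Try y = 2.92 m: A R^(2/3) = 31.58 — close enough.

y_n = 2.92 m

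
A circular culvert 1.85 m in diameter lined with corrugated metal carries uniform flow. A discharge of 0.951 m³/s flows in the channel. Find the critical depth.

At critical depth, Q² T / (g A³) = 1, i.e. A³/T = Q²/g = 0.951²/9.81 = 0.09219.
Trying y = 0.593 m: A³/T = 0.2378 — over.
Trying y = 0.354 m: A³/T = 0.03185 — short.
Trying y = 0.465 m: A³/T = 0.09251 — close enough.

y_c = 0.465 m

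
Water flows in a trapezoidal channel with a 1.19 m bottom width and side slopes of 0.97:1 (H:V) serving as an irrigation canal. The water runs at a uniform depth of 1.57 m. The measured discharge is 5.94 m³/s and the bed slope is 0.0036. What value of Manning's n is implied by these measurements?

n = 0.036

With bottom width b = 1.19 m and side slope z = 0.97: A = (b + zy)y = (1.19 + 0.97×1.57)×1.57 = 4.259 m²; P = b + 2y√(1+z²) = 1.19 + 2×1.57×1.393 = 5.565 m.
Hydraulic radius R = A/P = 4.259/5.565 = 0.7654 m.
Rearranging Manning's equation: n = (1/Q) A R^(2/3) S^(1/2) = (1/5.94) × 4.259 × 0.7654^(2/3) × √0.0036 = 0.036.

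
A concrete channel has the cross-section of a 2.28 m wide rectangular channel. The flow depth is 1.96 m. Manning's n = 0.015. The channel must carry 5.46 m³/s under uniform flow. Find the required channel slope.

S = 0.00052

Flow area A = b·y = 2.28 × 1.96 = 4.469 m². Wetted perimeter P = b + 2y = 2.28 + 2×1.96 = 6.2 m.
Hydraulic radius R = A/P = 4.469/6.2 = 0.7208 m.
From Manning's equation, S = [nQ / (1 A R^(2/3))]² = [0.015 × 5.46 / (1 × 4.469 × 0.7208^(2/3))]² = 0.00052.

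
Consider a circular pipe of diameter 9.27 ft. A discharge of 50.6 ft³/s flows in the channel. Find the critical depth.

At critical depth, Q² T / (g A³) = 1, i.e. A³/T = Q²/g = 50.6²/32.2 = 79.51.
At y = 1.84 ft: A³/T = 116.1 — over.
At y = 1.67 ft: A³/T = 79.41 — ≈ 79.51.

y_c = 1.67 ft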